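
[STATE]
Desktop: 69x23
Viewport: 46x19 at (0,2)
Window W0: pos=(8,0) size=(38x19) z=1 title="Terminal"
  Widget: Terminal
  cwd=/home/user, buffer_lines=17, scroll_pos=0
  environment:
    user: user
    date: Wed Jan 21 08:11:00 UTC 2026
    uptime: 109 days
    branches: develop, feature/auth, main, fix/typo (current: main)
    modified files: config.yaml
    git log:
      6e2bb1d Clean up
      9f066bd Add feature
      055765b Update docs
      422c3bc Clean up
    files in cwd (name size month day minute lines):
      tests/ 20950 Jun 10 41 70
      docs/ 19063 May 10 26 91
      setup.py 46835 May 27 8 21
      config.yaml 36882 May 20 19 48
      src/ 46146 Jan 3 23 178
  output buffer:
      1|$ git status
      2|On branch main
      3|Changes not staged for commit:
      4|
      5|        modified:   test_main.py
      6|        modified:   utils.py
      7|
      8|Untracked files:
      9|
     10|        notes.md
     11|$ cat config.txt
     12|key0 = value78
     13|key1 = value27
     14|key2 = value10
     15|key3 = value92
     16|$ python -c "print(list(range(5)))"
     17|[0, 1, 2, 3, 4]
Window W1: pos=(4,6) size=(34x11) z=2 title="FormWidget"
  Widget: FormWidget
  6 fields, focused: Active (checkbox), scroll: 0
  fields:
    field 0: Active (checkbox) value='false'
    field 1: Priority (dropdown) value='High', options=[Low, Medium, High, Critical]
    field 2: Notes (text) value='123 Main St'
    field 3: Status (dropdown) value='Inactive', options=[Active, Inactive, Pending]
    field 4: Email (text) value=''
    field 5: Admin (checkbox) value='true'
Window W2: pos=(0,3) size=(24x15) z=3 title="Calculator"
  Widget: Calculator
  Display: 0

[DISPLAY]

        ┠────────────────────────────────────┨
┏━━━━━━━━━━━━━━━━━━━━━━┓                     ┃
┃ Calculator           ┃                     ┃
┠──────────────────────┨ged for commit:      ┃
┃                     0┃━━━━━━━━━━━━━┓       ┃
┃┌───┬───┬───┬───┐     ┃             ┃.py    ┃
┃│ 7 │ 8 │ 9 │ ÷ │     ┃─────────────┨       ┃
┃├───┼───┼───┼───┤     ┃             ┃       ┃
┃│ 4 │ 5 │ 6 │ × │     ┃           ▼]┃       ┃
┃├───┼───┼───┼───┤     ┃Main St     ]┃       ┃
┃│ 1 │ 2 │ 3 │ - │     ┃tive       ▼]┃       ┃
┃├───┼───┼───┼───┤     ┃            ]┃       ┃
┃│ 0 │ . │ = │ + │     ┃             ┃       ┃
┃├───┼───┼───┼───┤     ┃             ┃       ┃
┃│ C │ MC│ MR│ M+│     ┃━━━━━━━━━━━━━┛       ┃
┗━━━━━━━━━━━━━━━━━━━━━━┛                     ┃
        ┗━━━━━━━━━━━━━━━━━━━━━━━━━━━━━━━━━━━━┛
                                              
                                              


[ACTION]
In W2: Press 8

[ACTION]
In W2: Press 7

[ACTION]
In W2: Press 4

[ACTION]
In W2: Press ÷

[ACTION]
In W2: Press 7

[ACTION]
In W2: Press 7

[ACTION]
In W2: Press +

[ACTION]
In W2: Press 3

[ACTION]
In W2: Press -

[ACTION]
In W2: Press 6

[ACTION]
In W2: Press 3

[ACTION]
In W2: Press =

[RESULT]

        ┠────────────────────────────────────┨
┏━━━━━━━━━━━━━━━━━━━━━━┓                     ┃
┃ Calculator           ┃                     ┃
┠──────────────────────┨ged for commit:      ┃
┃          -48.64935065┃━━━━━━━━━━━━━┓       ┃
┃┌───┬───┬───┬───┐     ┃             ┃.py    ┃
┃│ 7 │ 8 │ 9 │ ÷ │     ┃─────────────┨       ┃
┃├───┼───┼───┼───┤     ┃             ┃       ┃
┃│ 4 │ 5 │ 6 │ × │     ┃           ▼]┃       ┃
┃├───┼───┼───┼───┤     ┃Main St     ]┃       ┃
┃│ 1 │ 2 │ 3 │ - │     ┃tive       ▼]┃       ┃
┃├───┼───┼───┼───┤     ┃            ]┃       ┃
┃│ 0 │ . │ = │ + │     ┃             ┃       ┃
┃├───┼───┼───┼───┤     ┃             ┃       ┃
┃│ C │ MC│ MR│ M+│     ┃━━━━━━━━━━━━━┛       ┃
┗━━━━━━━━━━━━━━━━━━━━━━┛                     ┃
        ┗━━━━━━━━━━━━━━━━━━━━━━━━━━━━━━━━━━━━┛
                                              
                                              


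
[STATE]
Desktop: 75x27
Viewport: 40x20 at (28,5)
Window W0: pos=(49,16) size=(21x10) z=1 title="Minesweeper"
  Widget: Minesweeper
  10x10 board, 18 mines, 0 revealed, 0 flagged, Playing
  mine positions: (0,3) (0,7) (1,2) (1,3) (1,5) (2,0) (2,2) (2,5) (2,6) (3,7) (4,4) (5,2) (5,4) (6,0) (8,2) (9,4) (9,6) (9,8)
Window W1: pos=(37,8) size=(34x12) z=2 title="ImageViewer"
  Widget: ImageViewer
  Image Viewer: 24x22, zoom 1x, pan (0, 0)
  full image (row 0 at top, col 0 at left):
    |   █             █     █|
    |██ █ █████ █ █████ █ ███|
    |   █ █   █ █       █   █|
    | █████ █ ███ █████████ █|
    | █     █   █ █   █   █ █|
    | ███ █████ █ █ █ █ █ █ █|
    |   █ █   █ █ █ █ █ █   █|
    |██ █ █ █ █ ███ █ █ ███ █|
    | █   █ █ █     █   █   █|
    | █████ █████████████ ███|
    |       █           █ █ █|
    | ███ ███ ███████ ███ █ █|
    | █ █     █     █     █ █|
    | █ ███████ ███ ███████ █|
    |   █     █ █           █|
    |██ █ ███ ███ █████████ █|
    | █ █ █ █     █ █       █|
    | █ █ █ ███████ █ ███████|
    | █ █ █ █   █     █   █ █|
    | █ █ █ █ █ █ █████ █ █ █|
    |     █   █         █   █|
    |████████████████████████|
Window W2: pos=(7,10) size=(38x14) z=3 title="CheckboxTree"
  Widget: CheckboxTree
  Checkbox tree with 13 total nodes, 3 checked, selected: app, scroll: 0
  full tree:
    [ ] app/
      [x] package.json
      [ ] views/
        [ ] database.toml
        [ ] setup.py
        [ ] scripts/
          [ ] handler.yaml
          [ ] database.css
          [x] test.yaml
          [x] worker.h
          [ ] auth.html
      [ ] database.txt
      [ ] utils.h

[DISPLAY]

                                        
                                        
                                        
         ┏━━━━━━━━━━━━━━━━━━━━━━━━━━━━━━
         ┃ ImageViewer                  
━━━━━━━━━━━━━━━━┓───────────────────────
                ┃          █     █      
────────────────┨███ █ █████ █ ███      
                ┃  █ █       █   █      
                ┃█ ███ █████████ █      
                ┃█   █ █   █   █ █      
ml              ┃███ █ █ █ █ █ █ █      
                ┃  █ █ █ █ █ █   █      
                ┃█ █ ███ █ █ ███ █      
aml             ┃━━━━━━━━━━━━━━━━━━━━━━━
css             ┃    ┃■■■■■■■■■■        
                ┃    ┃■■■■■■■■■■        
                ┃    ┃■■■■■■■■■■        
━━━━━━━━━━━━━━━━┛    ┃■■■■■■■■■■        
                     ┃■■■■■■■■■■        


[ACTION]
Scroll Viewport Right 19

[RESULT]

                                        
                                        
                                        
  ┏━━━━━━━━━━━━━━━━━━━━━━━━━━━━━━━━┓    
  ┃ ImageViewer                    ┃    
━━━━━━━━━┓─────────────────────────┨    
         ┃          █     █        ┃    
─────────┨███ █ █████ █ ███        ┃    
         ┃  █ █       █   █        ┃    
         ┃█ ███ █████████ █        ┃    
         ┃█   █ █   █   █ █        ┃    
         ┃███ █ █ █ █ █ █ █        ┃    
         ┃  █ █ █ █ █ █   █        ┃    
         ┃█ █ ███ █ █ ███ █        ┃    
         ┃━━━━━━━━━━━━━━━━━━━━━━━━━┛    
         ┃    ┃■■■■■■■■■■         ┃     
         ┃    ┃■■■■■■■■■■         ┃     
         ┃    ┃■■■■■■■■■■         ┃     
━━━━━━━━━┛    ┃■■■■■■■■■■         ┃     
              ┃■■■■■■■■■■         ┃     


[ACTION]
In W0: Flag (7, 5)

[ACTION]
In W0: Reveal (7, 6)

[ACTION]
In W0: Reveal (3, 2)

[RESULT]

                                        
                                        
                                        
  ┏━━━━━━━━━━━━━━━━━━━━━━━━━━━━━━━━┓    
  ┃ ImageViewer                    ┃    
━━━━━━━━━┓─────────────────────────┨    
         ┃          █     █        ┃    
─────────┨███ █ █████ █ ███        ┃    
         ┃  █ █       █   █        ┃    
         ┃█ ███ █████████ █        ┃    
         ┃█   █ █   █   █ █        ┃    
         ┃███ █ █ █ █ █ █ █        ┃    
         ┃  █ █ █ █ █ █   █        ┃    
         ┃█ █ ███ █ █ ███ █        ┃    
         ┃━━━━━━━━━━━━━━━━━━━━━━━━━┛    
         ┃    ┃■■■■■■■■1          ┃     
         ┃    ┃■■■■■■■■1          ┃     
         ┃    ┃■■1■■■■■1          ┃     
━━━━━━━━━┛    ┃■■■■■2111          ┃     
              ┃■■■■■2             ┃     


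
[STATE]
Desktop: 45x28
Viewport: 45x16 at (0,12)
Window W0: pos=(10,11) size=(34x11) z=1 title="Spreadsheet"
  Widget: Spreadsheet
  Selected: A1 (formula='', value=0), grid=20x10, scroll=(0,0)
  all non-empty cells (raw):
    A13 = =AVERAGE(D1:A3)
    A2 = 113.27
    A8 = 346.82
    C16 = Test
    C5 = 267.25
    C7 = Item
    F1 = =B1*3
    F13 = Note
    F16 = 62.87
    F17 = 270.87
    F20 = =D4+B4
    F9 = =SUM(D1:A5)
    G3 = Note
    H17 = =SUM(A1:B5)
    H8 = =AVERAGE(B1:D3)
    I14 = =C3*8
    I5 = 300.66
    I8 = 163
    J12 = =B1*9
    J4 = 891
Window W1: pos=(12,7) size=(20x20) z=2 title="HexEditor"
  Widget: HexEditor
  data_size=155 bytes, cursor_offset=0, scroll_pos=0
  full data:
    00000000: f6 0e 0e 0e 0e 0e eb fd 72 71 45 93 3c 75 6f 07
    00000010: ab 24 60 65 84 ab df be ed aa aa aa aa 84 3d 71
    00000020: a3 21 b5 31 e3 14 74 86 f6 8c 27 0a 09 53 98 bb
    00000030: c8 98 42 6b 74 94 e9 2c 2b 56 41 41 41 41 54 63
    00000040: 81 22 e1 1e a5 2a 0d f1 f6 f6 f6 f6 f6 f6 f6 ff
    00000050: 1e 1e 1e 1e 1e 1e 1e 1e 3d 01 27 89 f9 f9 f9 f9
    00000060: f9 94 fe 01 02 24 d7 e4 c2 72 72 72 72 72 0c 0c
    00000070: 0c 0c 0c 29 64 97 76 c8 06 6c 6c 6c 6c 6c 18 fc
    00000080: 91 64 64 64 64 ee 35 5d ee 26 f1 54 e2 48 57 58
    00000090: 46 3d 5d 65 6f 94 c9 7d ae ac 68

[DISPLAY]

          ┃ ┃00000020  a3 21 b5┃           ┃ 
          ┠─┃00000030  c8 98 42┃───────────┨ 
          ┃A┃00000040  81 22 e1┃           ┃ 
          ┃ ┃00000050  1e 1e 1e┃  C       D┃ 
          ┃-┃00000060  f9 94 fe┃-----------┃ 
          ┃ ┃00000070  0c 0c 0c┃      0    ┃ 
          ┃ ┃00000080  91 64 64┃      0    ┃ 
          ┃ ┃00000090  46 3d 5d┃      0    ┃ 
          ┃ ┃                  ┃      0    ┃ 
          ┗━┃                  ┃━━━━━━━━━━━┛ 
            ┃                  ┃             
            ┃                  ┃             
            ┃                  ┃             
            ┃                  ┃             
            ┗━━━━━━━━━━━━━━━━━━┛             
                                             


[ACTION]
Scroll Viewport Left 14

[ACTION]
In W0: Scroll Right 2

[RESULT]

          ┃ ┃00000020  a3 21 b5┃           ┃ 
          ┠─┃00000030  c8 98 42┃───────────┨ 
          ┃A┃00000040  81 22 e1┃           ┃ 
          ┃ ┃00000050  1e 1e 1e┃  E       F┃ 
          ┃-┃00000060  f9 94 fe┃-----------┃ 
          ┃ ┃00000070  0c 0c 0c┃      0    ┃ 
          ┃ ┃00000080  91 64 64┃      0    ┃ 
          ┃ ┃00000090  46 3d 5d┃      0    ┃ 
          ┃ ┃                  ┃      0    ┃ 
          ┗━┃                  ┃━━━━━━━━━━━┛ 
            ┃                  ┃             
            ┃                  ┃             
            ┃                  ┃             
            ┃                  ┃             
            ┗━━━━━━━━━━━━━━━━━━┛             
                                             


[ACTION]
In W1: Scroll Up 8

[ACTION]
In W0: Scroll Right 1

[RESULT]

          ┃ ┃00000020  a3 21 b5┃           ┃ 
          ┠─┃00000030  c8 98 42┃───────────┨ 
          ┃A┃00000040  81 22 e1┃           ┃ 
          ┃ ┃00000050  1e 1e 1e┃  F       G┃ 
          ┃-┃00000060  f9 94 fe┃-----------┃ 
          ┃ ┃00000070  0c 0c 0c┃      0    ┃ 
          ┃ ┃00000080  91 64 64┃      0    ┃ 
          ┃ ┃00000090  46 3d 5d┃      0Note┃ 
          ┃ ┃                  ┃      0    ┃ 
          ┗━┃                  ┃━━━━━━━━━━━┛ 
            ┃                  ┃             
            ┃                  ┃             
            ┃                  ┃             
            ┃                  ┃             
            ┗━━━━━━━━━━━━━━━━━━┛             
                                             


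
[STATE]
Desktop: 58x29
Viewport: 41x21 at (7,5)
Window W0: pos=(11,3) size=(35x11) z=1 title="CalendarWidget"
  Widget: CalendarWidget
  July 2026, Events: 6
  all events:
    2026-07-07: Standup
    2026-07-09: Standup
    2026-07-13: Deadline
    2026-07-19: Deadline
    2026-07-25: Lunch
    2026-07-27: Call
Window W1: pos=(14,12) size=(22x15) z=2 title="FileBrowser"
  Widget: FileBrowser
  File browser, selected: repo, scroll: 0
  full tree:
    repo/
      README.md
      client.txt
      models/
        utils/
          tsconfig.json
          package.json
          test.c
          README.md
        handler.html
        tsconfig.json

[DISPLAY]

    ┠─────────────────────────────────┨  
    ┃            July 2026            ┃  
    ┃Mo Tu We Th Fr Sa Su             ┃  
    ┃       1  2  3  4  5             ┃  
    ┃ 6  7*  8  9* 10 11 12           ┃  
    ┃13* 14 15 16 17 18 19*           ┃  
    ┃20 21 22 23 24 25* 26            ┃  
    ┃27┏━━━━━━━━━━━━━━━━━━━━┓         ┃  
    ┗━━┃ FileBrowser        ┃━━━━━━━━━┛  
       ┠────────────────────┨            
       ┃> [-] repo/         ┃            
       ┃    README.md       ┃            
       ┃    client.txt      ┃            
       ┃    [+] models/     ┃            
       ┃                    ┃            
       ┃                    ┃            
       ┃                    ┃            
       ┃                    ┃            
       ┃                    ┃            
       ┃                    ┃            
       ┃                    ┃            


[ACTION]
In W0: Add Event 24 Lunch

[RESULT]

    ┠─────────────────────────────────┨  
    ┃            July 2026            ┃  
    ┃Mo Tu We Th Fr Sa Su             ┃  
    ┃       1  2  3  4  5             ┃  
    ┃ 6  7*  8  9* 10 11 12           ┃  
    ┃13* 14 15 16 17 18 19*           ┃  
    ┃20 21 22 23 24* 25* 26           ┃  
    ┃27┏━━━━━━━━━━━━━━━━━━━━┓         ┃  
    ┗━━┃ FileBrowser        ┃━━━━━━━━━┛  
       ┠────────────────────┨            
       ┃> [-] repo/         ┃            
       ┃    README.md       ┃            
       ┃    client.txt      ┃            
       ┃    [+] models/     ┃            
       ┃                    ┃            
       ┃                    ┃            
       ┃                    ┃            
       ┃                    ┃            
       ┃                    ┃            
       ┃                    ┃            
       ┃                    ┃            


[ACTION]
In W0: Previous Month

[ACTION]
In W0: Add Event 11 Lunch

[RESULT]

    ┠─────────────────────────────────┨  
    ┃            June 2026            ┃  
    ┃Mo Tu We Th Fr Sa Su             ┃  
    ┃ 1  2  3  4  5  6  7             ┃  
    ┃ 8  9 10 11* 12 13 14            ┃  
    ┃15 16 17 18 19 20 21             ┃  
    ┃22 23 24 25 26 27 28             ┃  
    ┃29┏━━━━━━━━━━━━━━━━━━━━┓         ┃  
    ┗━━┃ FileBrowser        ┃━━━━━━━━━┛  
       ┠────────────────────┨            
       ┃> [-] repo/         ┃            
       ┃    README.md       ┃            
       ┃    client.txt      ┃            
       ┃    [+] models/     ┃            
       ┃                    ┃            
       ┃                    ┃            
       ┃                    ┃            
       ┃                    ┃            
       ┃                    ┃            
       ┃                    ┃            
       ┃                    ┃            


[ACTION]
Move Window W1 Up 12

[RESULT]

    ┠──┃    client.txt      ┃─────────┨  
    ┃  ┃    [+] models/     ┃         ┃  
    ┃Mo┃                    ┃         ┃  
    ┃ 1┃                    ┃         ┃  
    ┃ 8┃                    ┃         ┃  
    ┃15┃                    ┃         ┃  
    ┃22┃                    ┃         ┃  
    ┃29┃                    ┃         ┃  
    ┗━━┃                    ┃━━━━━━━━━┛  
       ┗━━━━━━━━━━━━━━━━━━━━┛            
                                         
                                         
                                         
                                         
                                         
                                         
                                         
                                         
                                         
                                         
                                         


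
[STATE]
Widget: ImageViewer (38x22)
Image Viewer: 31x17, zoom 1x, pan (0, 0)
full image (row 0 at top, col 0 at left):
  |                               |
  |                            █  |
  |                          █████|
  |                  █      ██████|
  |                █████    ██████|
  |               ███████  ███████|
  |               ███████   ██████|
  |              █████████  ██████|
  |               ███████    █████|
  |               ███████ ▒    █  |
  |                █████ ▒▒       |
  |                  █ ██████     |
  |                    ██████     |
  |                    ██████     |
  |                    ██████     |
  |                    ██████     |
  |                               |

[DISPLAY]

                                      
                            █         
                          █████       
                  █      ██████       
                █████    ██████       
               ███████  ███████       
               ███████   ██████       
              █████████  ██████       
               ███████    █████       
               ███████ ▒    █         
                █████ ▒▒              
                  █ ██████            
                    ██████            
                    ██████            
                    ██████            
                    ██████            
                                      
                                      
                                      
                                      
                                      
                                      


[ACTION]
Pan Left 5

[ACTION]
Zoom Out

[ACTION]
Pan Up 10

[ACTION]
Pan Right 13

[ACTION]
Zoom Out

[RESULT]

                                      
               █                      
             █████                    
     █      ██████                    
   █████    ██████                    
  ███████  ███████                    
  ███████   ██████                    
 █████████  ██████                    
  ███████    █████                    
  ███████ ▒    █                      
   █████ ▒▒                           
     █ ██████                         
       ██████                         
       ██████                         
       ██████                         
       ██████                         
                                      
                                      
                                      
                                      
                                      
                                      


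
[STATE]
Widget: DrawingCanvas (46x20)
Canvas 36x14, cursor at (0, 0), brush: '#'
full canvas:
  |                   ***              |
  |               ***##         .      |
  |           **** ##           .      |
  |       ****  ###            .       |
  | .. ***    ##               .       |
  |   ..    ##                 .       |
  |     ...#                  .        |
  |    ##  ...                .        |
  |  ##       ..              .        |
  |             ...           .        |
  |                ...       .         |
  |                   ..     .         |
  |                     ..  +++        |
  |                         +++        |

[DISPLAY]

+                  ***                        
               ***##         .                
           **** ##           .                
       ****  ###            .                 
 .. ***    ##               .                 
   ..    ##                 .                 
     ...#                  .                  
    ##  ...                .                  
  ##       ..              .                  
             ...           .                  
                ...       .                   
                   ..     .                   
                     ..  +++                  
                         +++                  
                                              
                                              
                                              
                                              
                                              
                                              


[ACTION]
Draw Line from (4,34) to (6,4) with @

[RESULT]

+                  ***                        
               ***##         .                
           **** ##           .                
       ****  ###            .                 
 .. ***    ##              @@@@@@@@           
   ..    ## @@@@@@@@@@@@@@@ .                 
    @@@@@@@@               .                  
    ##  ...                .                  
  ##       ..              .                  
             ...           .                  
                ...       .                   
                   ..     .                   
                     ..  +++                  
                         +++                  
                                              
                                              
                                              
                                              
                                              
                                              


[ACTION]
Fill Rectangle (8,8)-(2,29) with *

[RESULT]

+                  ***                        
               ***##         .                
        **********************                
       ***********************                
 .. *** **********************@@@@@           
   ..   **********************                
    @@@@**********************                
    ##  **********************                
  ##    **********************                
             ...           .                  
                ...       .                   
                   ..     .                   
                     ..  +++                  
                         +++                  
                                              
                                              
                                              
                                              
                                              
                                              


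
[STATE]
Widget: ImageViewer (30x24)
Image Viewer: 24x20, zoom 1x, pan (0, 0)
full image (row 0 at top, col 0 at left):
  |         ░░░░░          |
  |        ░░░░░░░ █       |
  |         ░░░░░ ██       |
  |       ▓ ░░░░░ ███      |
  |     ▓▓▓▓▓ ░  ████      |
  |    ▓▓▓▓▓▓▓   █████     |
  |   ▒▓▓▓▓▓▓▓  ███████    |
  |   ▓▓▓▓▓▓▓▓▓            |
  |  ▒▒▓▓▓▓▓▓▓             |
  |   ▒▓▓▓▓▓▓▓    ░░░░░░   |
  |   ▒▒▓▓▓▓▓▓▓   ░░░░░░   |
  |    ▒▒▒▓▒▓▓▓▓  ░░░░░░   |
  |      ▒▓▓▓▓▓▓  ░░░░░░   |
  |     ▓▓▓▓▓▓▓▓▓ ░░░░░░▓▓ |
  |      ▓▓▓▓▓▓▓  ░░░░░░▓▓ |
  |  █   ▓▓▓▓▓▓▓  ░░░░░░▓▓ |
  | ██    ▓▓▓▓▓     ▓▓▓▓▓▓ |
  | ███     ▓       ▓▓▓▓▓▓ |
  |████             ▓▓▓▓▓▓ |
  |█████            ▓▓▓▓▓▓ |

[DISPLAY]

         ░░░░░                
        ░░░░░░░ █             
         ░░░░░ ██             
       ▓ ░░░░░ ███            
     ▓▓▓▓▓ ░  ████            
    ▓▓▓▓▓▓▓   █████           
   ▒▓▓▓▓▓▓▓  ███████          
   ▓▓▓▓▓▓▓▓▓                  
  ▒▒▓▓▓▓▓▓▓                   
   ▒▓▓▓▓▓▓▓    ░░░░░░         
   ▒▒▓▓▓▓▓▓▓   ░░░░░░         
    ▒▒▒▓▒▓▓▓▓  ░░░░░░         
      ▒▓▓▓▓▓▓  ░░░░░░         
     ▓▓▓▓▓▓▓▓▓ ░░░░░░▓▓       
      ▓▓▓▓▓▓▓  ░░░░░░▓▓       
  █   ▓▓▓▓▓▓▓  ░░░░░░▓▓       
 ██    ▓▓▓▓▓     ▓▓▓▓▓▓       
 ███     ▓       ▓▓▓▓▓▓       
████             ▓▓▓▓▓▓       
█████            ▓▓▓▓▓▓       
                              
                              
                              
                              


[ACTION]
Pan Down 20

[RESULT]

                              
                              
                              
                              
                              
                              
                              
                              
                              
                              
                              
                              
                              
                              
                              
                              
                              
                              
                              
                              
                              
                              
                              
                              


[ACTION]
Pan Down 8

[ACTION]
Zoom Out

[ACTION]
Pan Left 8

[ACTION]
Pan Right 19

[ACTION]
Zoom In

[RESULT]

▓▓▓▓▓▓▓    ░░░░░░░░░░░░▓▓▓▓   
▓▓▓▓▓▓▓    ░░░░░░░░░░░░▓▓▓▓   
▓▓▓▓▓▓▓    ░░░░░░░░░░░░▓▓▓▓   
▓▓▓▓▓▓▓    ░░░░░░░░░░░░▓▓▓▓   
▓▓▓▓▓          ▓▓▓▓▓▓▓▓▓▓▓▓   
▓▓▓▓▓          ▓▓▓▓▓▓▓▓▓▓▓▓   
▓              ▓▓▓▓▓▓▓▓▓▓▓▓   
▓              ▓▓▓▓▓▓▓▓▓▓▓▓   
               ▓▓▓▓▓▓▓▓▓▓▓▓   
               ▓▓▓▓▓▓▓▓▓▓▓▓   
               ▓▓▓▓▓▓▓▓▓▓▓▓   
               ▓▓▓▓▓▓▓▓▓▓▓▓   
                              
                              
                              
                              
                              
                              
                              
                              
                              
                              
                              
                              


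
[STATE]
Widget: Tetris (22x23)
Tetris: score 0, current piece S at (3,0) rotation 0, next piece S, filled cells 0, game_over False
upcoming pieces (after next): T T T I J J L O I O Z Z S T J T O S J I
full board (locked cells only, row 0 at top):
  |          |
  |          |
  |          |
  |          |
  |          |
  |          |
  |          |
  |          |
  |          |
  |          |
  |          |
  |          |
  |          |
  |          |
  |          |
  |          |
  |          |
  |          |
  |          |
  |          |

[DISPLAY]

    ░░    │Next:      
   ░░     │ ░░        
          │░░         
          │           
          │           
          │           
          │Score:     
          │0          
          │           
          │           
          │           
          │           
          │           
          │           
          │           
          │           
          │           
          │           
          │           
          │           
          │           
          │           
          │           


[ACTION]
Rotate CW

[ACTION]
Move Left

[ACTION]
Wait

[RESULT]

          │Next:      
  ░       │ ░░        
  ░░      │░░         
   ░      │           
          │           
          │           
          │Score:     
          │0          
          │           
          │           
          │           
          │           
          │           
          │           
          │           
          │           
          │           
          │           
          │           
          │           
          │           
          │           
          │           


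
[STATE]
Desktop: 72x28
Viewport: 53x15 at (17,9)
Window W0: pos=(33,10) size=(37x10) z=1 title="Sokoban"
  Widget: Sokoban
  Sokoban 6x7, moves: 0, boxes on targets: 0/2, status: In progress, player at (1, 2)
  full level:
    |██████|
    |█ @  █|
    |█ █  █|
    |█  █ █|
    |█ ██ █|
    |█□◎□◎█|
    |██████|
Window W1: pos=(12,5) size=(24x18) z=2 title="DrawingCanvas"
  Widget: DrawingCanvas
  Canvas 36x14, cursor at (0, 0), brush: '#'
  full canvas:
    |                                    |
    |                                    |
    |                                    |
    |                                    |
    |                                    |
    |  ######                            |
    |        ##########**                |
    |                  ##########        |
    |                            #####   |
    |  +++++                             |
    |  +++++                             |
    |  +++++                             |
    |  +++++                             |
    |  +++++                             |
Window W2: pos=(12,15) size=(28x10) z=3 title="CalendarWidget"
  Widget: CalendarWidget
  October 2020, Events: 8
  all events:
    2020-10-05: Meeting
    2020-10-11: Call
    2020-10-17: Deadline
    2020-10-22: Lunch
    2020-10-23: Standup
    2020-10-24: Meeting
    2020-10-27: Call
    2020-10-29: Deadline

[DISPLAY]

                  ┃                                  
                  ┃━━━━━━━━━━━━━━━━━━━━━━━━━━━━━━━━━┓
                  ┃okoban                           ┃
                  ┃─────────────────────────────────┨
####              ┃████                             ┃
    ##########**  ┃@  █                             ┃
━━━━━━━━━━━━━━━━━━━━━━┓                             ┃
endarWidget           ┃                             ┃
──────────────────────┨                             ┃
   October 2020       ┃                             ┃
u We Th Fr Sa Su      ┃━━━━━━━━━━━━━━━━━━━━━━━━━━━━━┛
      1  2  3  4      ┃                              
 6  7  8  9 10 11*    ┃                              
3 14 15 16 17* 18     ┃                              
0 21 22* 23* 24* 25   ┃                              


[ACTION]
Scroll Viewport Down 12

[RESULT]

####              ┃████                             ┃
    ##########**  ┃@  █                             ┃
━━━━━━━━━━━━━━━━━━━━━━┓                             ┃
endarWidget           ┃                             ┃
──────────────────────┨                             ┃
   October 2020       ┃                             ┃
u We Th Fr Sa Su      ┃━━━━━━━━━━━━━━━━━━━━━━━━━━━━━┛
      1  2  3  4      ┃                              
 6  7  8  9 10 11*    ┃                              
3 14 15 16 17* 18     ┃                              
0 21 22* 23* 24* 25   ┃                              
━━━━━━━━━━━━━━━━━━━━━━┛                              
                                                     
                                                     
                                                     


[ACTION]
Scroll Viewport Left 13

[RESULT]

        ┃  ######              ┃████                 
        ┃        ##########**  ┃@  █                 
        ┏━━━━━━━━━━━━━━━━━━━━━━━━━━┓                 
        ┃ CalendarWidget           ┃                 
        ┠──────────────────────────┨                 
        ┃       October 2020       ┃                 
        ┃Mo Tu We Th Fr Sa Su      ┃━━━━━━━━━━━━━━━━━
        ┃          1  2  3  4      ┃                 
        ┃ 5*  6  7  8  9 10 11*    ┃                 
        ┃12 13 14 15 16 17* 18     ┃                 
        ┃19 20 21 22* 23* 24* 25   ┃                 
        ┗━━━━━━━━━━━━━━━━━━━━━━━━━━┛                 
                                                     
                                                     
                                                     


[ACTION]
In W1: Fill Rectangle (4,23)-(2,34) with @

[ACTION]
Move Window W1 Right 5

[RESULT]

             ┃  ######              ┃                
             ┃        ##########**  ┃                
        ┏━━━━━━━━━━━━━━━━━━━━━━━━━━┓┃                
        ┃ CalendarWidget           ┃┃                
        ┠──────────────────────────┨┃                
        ┃       October 2020       ┃┃                
        ┃Mo Tu We Th Fr Sa Su      ┃┃━━━━━━━━━━━━━━━━
        ┃          1  2  3  4      ┃┃                
        ┃ 5*  6  7  8  9 10 11*    ┃┃                
        ┃12 13 14 15 16 17* 18     ┃┛                
        ┃19 20 21 22* 23* 24* 25   ┃                 
        ┗━━━━━━━━━━━━━━━━━━━━━━━━━━┛                 
                                                     
                                                     
                                                     


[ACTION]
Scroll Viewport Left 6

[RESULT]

                 ┃  ######              ┃            
                 ┃        ##########**  ┃            
            ┏━━━━━━━━━━━━━━━━━━━━━━━━━━┓┃            
            ┃ CalendarWidget           ┃┃            
            ┠──────────────────────────┨┃            
            ┃       October 2020       ┃┃            
            ┃Mo Tu We Th Fr Sa Su      ┃┃━━━━━━━━━━━━
            ┃          1  2  3  4      ┃┃            
            ┃ 5*  6  7  8  9 10 11*    ┃┃            
            ┃12 13 14 15 16 17* 18     ┃┛            
            ┃19 20 21 22* 23* 24* 25   ┃             
            ┗━━━━━━━━━━━━━━━━━━━━━━━━━━┛             
                                                     
                                                     
                                                     
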